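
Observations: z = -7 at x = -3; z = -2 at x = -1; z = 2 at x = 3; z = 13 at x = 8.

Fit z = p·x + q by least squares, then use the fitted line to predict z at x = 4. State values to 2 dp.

ẑ = 5.40

Sums needed: Σx·x = 83, Σx = 7, Σ1 = 4.
Moment sums: Σx·z = 133, Σz = 6.
AᵀA·[p, q]ᵀ = Aᵀz becomes [[83, 7]; [7, 4]]·[p, q]ᵀ = [133, 6]ᵀ.
det = 83·4 − 7² = 283.
p = (133·4 − 7·6)/283 = 490/283; q = (83·6 − 7·133)/283 = -433/283.
At x = 4: ẑ = (490/283)·(4) + (-433/283)·(1) = 1527/283.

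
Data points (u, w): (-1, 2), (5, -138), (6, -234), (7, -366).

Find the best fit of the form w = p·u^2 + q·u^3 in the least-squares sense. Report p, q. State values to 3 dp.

Setting ∂/∂p … = 0 gives: 4323·p + 27707·q = -29806;  27707·p + 179931·q = -193334.
(Σu^2·u^2 = 4323, Σu^2·u^3 = 27707, Σu^3·u^3 = 179931, Σu^2·w = -29806, Σu^3·w = -193334.)
Determinant 4323·179931 − 27707² = 10163864.
p = ((-29806)·179931 − 27707·(-193334))/10163864 = -789781/1270483; q = (4323·(-193334) − 27707·(-29806))/10163864 = -1243505/1270483.

p = -0.622, q = -0.979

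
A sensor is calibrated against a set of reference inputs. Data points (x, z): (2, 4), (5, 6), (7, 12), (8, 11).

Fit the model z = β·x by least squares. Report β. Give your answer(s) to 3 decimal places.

Setting ∂/∂β … = 0 gives: 142·β = 210.
(Σx·x = 142, Σx·z = 210.)
Hence β = 210 / 142 ≈ 1.47887.

β = 1.479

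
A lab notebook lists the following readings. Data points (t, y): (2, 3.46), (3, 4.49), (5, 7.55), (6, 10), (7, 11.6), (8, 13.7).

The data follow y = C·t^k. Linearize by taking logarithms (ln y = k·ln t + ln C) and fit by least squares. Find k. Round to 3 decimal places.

Let Y = ln y. Fitting Y = k·ln t + ln C by least squares:
XᵀX = [[15.5987, 9.2183]; [9.2183, 6]], rhs = [20.1017, 12.1357]ᵀ  (here Σln t = 9.2183, Σ(ln t)² = 15.5987, Σln y = 12.1357, Σln t·ln y = 20.1017).
Slope k = (n·Σln t·ln y − Σln t·Σln y)/(n·Σ(ln t)² − (Σln t)²) = (6·20.1017 − 9.2183·12.1357)/8.6152 = 1.01450; ln C = (Σln y − k·Σln t)/n = 0.46394.

k = 1.015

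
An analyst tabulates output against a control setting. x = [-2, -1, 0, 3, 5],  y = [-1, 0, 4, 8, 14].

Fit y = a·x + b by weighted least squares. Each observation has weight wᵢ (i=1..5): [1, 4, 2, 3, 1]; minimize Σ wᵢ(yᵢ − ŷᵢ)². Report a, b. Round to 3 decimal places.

Entries of MᵀWM: Σwᵢ·x·x = 60, Σwᵢ·x = 8, Σwᵢ·1 = 11.
Moment sums: Σwᵢ·x·y = 144, Σwᵢ·y = 45.
So MᵀWM·[a, b]ᵀ = MᵀWy: [[60, 8]; [8, 11]]·[a, b]ᵀ = [144, 45]ᵀ.
Determinant 60·11 − 8² = 596.
a = (144·11 − 8·45)/596 = 306/149; b = (60·45 − 8·144)/596 = 387/149.

a = 2.054, b = 2.597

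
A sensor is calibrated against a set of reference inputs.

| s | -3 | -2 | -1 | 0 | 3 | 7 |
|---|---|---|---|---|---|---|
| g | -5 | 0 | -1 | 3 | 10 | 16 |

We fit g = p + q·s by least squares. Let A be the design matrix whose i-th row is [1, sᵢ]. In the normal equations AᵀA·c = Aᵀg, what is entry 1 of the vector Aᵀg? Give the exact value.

23

Entry 1 ↔ basis 1, so (Aᵀg)_{1} = Σᵢ gᵢ = (1)·(-5) + (1)·(0) + (1)·(-1) + (1)·(3) + (1)·(10) + (1)·(16) = 23.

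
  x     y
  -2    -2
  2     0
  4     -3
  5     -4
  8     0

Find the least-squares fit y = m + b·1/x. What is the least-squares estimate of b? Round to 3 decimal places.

b = 0.879

Setting ∂/∂m … = 0 gives: 5·m + (23/40)·b = -9;  (23/40)·m + (989/1600)·b = -11/20.
det = 5·(989/1600) − (23/40)² = 69/25.
m = ((-9)·(989/1600) − (23/40)·(-11/20))/(69/25) = -365/192; b = (5·(-11/20) − (23/40)·(-9))/(69/25) = 485/552.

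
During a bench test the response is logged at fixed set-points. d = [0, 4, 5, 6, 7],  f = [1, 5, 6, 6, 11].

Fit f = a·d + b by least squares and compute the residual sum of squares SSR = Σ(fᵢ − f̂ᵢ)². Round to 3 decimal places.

SSR = 7.884

Compute the Gram sums: Σd·d = 126, Σd = 22, Σ1 = 5.
For Xᵀf: Σd·f = 163, Σf = 29.
Normal equations: [[126, 22]; [22, 5]]·[a, b]ᵀ = [163, 29]ᵀ.
Eliminating b: 5·(row 1) − 22·(row 2) gives 146·a = 5·163 − 22·29 = 177, so a = 177/146.
Then b = (29 − 22·(177/146))/5 = 34/73.
Residuals: 39/73, -23/73, -77/146, -127/73, 299/146; SSR = 1151/146.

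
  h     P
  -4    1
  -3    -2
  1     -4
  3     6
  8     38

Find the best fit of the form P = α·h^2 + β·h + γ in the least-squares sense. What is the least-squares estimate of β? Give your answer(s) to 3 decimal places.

Sums needed: Σh^2·h^2 = 4515, Σh^2·h = 449, Σh^2 = 99, Σh·h = 99, Σh = 5, Σ1 = 5.
For AᵀP: Σh^2·P = 2480, Σh·P = 320, ΣP = 39.
Row-reducing yields α = 77729/147064, β = 150211/147064, γ = -271073/73532.

β = 1.021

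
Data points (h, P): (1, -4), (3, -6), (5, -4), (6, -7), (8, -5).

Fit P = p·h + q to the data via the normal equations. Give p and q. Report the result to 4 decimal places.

The normal system MᵀM·[p, q]ᵀ = MᵀP is [[135, 23]; [23, 5]]·[p, q]ᵀ = [-124, -26]ᵀ.
det = 135·5 − 23² = 146.
p = ((-124)·5 − 23·(-26))/146 = -11/73; q = (135·(-26) − 23·(-124))/146 = -329/73.

p = -0.1507, q = -4.5068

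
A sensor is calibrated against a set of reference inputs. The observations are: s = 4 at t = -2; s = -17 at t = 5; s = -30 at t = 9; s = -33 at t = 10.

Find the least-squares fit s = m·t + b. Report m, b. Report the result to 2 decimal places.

Sums needed: Σt·t = 210, Σt = 22, Σ1 = 4.
Moment sums: Σt·s = -693, Σs = -76.
So MᵀM·[m, b]ᵀ = Mᵀs: [[210, 22]; [22, 4]]·[m, b]ᵀ = [-693, -76]ᵀ.
det = 210·4 − 22² = 356.
m = ((-693)·4 − 22·(-76))/356 = -275/89; b = (210·(-76) − 22·(-693))/356 = -357/178.

m = -3.09, b = -2.01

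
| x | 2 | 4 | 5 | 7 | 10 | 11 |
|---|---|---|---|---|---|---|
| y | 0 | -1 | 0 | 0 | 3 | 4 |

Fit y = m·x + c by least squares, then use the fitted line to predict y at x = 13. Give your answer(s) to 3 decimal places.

With design matrix A, AᵀA = [[315, 39]; [39, 6]] and Aᵀy = [70, 6]ᵀ.
Determinant 315·6 − 39² = 369.
m = (70·6 − 39·6)/369 = 62/123; c = (315·6 − 39·70)/369 = -280/123.
At x = 13: ŷ = (62/123)·(13) + (-280/123)·(1) = 526/123.

ŷ = 4.276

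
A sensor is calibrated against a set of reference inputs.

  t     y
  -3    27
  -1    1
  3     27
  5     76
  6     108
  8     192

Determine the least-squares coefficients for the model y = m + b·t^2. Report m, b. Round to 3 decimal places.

The normal system MᵀM·[m, b]ᵀ = Mᵀy is [[6, 144]; [144, 6180]]·[m, b]ᵀ = [431, 18563]ᵀ.
det = 6·6180 − 144² = 16344.
m = (431·6180 − 144·18563)/16344 = -791/1362; b = (6·18563 − 144·431)/16344 = 8219/2724.

m = -0.581, b = 3.017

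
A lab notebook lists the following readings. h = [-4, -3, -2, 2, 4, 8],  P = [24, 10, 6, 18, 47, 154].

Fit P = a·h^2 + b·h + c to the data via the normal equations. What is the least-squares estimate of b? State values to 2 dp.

Sums needed: Σh^2·h^2 = 4721, Σh^2·h = 485, Σh^2 = 113, Σh·h = 113, Σh = 5, Σ1 = 6.
And Σh^2·P = 11178, Σh·P = 1318, ΣP = 259.
Row-reducing yields a = 382357/194154, b = 593129/194154, c = 114275/32359.

b = 3.05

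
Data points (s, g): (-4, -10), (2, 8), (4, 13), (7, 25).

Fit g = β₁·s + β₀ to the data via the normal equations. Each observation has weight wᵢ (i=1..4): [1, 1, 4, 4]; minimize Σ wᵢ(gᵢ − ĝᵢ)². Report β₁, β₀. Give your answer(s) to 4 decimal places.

β₁ = 3.2239, β₀ = 1.4595

The normal equations are: 280·β₁ + 42·β₀ = 964;  42·β₁ + 10·β₀ = 150.
Eliminating β₀: 10·(row 1) − 42·(row 2) gives 1036·β₁ = 10·964 − 42·150 = 3340, so β₁ = 835/259.
Then β₀ = (150 − 42·(835/259))/10 = 54/37.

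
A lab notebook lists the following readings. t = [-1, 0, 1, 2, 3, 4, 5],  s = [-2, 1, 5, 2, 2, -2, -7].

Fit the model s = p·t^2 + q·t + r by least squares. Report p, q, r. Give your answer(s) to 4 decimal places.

Entries of AᵀA: Σt^2·t^2 = 980, Σt^2·t = 224, Σt^2 = 56, Σt·t = 56, Σt = 14, Σ1 = 7.
Moment sums: Σt^2·s = -178, Σt·s = -26, Σs = -1.
Normal equations: [[980, 224, 56]; [224, 56, 14]; [56, 14, 7]]·[p, q, r]ᵀ = [-178, -26, -1]ᵀ.
Inverting the 3×3 Gram matrix, [p, q, r]ᵀ = [-37/42, 8/3, 11/7]ᵀ.

p = -0.8810, q = 2.6667, r = 1.5714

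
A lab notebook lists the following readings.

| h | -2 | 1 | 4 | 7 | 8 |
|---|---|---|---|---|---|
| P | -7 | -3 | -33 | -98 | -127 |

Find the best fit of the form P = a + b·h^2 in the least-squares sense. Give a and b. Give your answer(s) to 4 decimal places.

Sums needed: Σ1 = 5, Σh^2 = 134, Σh^2·h^2 = 6770.
Moment sums: ΣP = -268, Σh^2·P = -13489.
det = 5·6770 − 134² = 15894.
a = ((-268)·6770 − 134·(-13489))/15894 = -1139/2649; b = (5·(-13489) − 134·(-268))/15894 = -10511/5298.

a = -0.4300, b = -1.9840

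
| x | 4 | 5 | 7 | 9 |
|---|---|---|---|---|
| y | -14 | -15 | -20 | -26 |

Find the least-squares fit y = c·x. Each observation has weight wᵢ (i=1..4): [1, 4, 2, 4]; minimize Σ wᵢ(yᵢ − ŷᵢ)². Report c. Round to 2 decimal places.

Compute the Gram sums: Σwᵢ·x·x = 538.
Right-hand side: Σwᵢ·x·y = -1572.
So AᵀWA·[c]ᵀ = AᵀWy: [[538]]·[c]ᵀ = [-1572]ᵀ.
c = (-1572)/538 = -2.92193.

c = -2.92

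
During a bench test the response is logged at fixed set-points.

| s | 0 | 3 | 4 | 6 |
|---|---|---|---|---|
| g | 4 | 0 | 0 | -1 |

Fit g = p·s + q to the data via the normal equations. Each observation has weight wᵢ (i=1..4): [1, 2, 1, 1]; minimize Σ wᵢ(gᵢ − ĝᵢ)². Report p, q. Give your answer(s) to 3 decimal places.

p = -0.830, q = 3.255

Entries of XᵀWX: Σwᵢ·s·s = 70, Σwᵢ·s = 16, Σwᵢ·1 = 5.
Moment sums: Σwᵢ·s·g = -6, Σwᵢ·g = 3.
So XᵀWX·[p, q]ᵀ = XᵀWg: [[70, 16]; [16, 5]]·[p, q]ᵀ = [-6, 3]ᵀ.
det = 70·5 − 16² = 94.
p = ((-6)·5 − 16·3)/94 = -39/47; q = (70·3 − 16·(-6))/94 = 153/47.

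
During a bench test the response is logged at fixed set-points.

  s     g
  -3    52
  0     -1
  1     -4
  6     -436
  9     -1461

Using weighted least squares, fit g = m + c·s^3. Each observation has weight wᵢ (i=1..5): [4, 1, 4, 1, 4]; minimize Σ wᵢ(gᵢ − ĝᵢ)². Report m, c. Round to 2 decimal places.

Setting ∂/∂m … = 0 gives: 14·m + 3028·c = -6089;  3028·m + 2175340·c = -4360084.
(Σwᵢ·1 = 14, Σwᵢ·s^3 = 3028, Σwᵢ·s^3·s^3 = 2175340, Σwᵢ·g = -6089, Σwᵢ·s^3·g = -4360084.)
Determinant 14·2175340 − 3028² = 21285976.
m = ((-6089)·2175340 − 3028·(-4360084))/21285976 = -10827727/5321494; c = (14·(-4360084) − 3028·(-6089))/21285976 = -10650921/5321494.

m = -2.03, c = -2.00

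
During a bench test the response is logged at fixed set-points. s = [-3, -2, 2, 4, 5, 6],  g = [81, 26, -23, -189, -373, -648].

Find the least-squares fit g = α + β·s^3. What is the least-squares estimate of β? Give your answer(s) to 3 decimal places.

β = -3.002

Entries of AᵀA: Σ1 = 6, Σs^3 = 378, Σs^3·s^3 = 67234.
Moment sums: Σg = -1126, Σs^3·g = -201268.
So AᵀA·[α, β]ᵀ = Aᵀg: [[6, 378]; [378, 67234]]·[α, β]ᵀ = [-1126, -201268]ᵀ.
Determinant 6·67234 − 378² = 260520.
α = ((-1126)·67234 − 378·(-201268))/260520 = 18691/13026; β = (6·(-201268) − 378·(-1126))/260520 = -13033/4342.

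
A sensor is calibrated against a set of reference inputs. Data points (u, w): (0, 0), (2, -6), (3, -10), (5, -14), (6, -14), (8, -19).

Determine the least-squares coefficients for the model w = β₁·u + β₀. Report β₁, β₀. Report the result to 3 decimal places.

β₁ = -2.286, β₀ = -1.357

Normal-equation sums: Σu·u = 138, Σu = 24, Σ1 = 6.
For Aᵀw: Σu·w = -348, Σw = -63.
AᵀA·[β₁, β₀]ᵀ = Aᵀw becomes [[138, 24]; [24, 6]]·[β₁, β₀]ᵀ = [-348, -63]ᵀ.
Eliminating β₀: 6·(row 1) − 24·(row 2) gives 252·β₁ = 6·(-348) − 24·(-63) = -576, so β₁ = -16/7.
Then β₀ = ((-63) − 24·(-16/7))/6 = -19/14.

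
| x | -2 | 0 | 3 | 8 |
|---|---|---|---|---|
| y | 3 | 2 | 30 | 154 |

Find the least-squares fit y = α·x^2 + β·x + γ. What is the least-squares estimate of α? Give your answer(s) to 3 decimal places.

α = 1.942

From the data, Σx^2·x^2 = 4193, Σx^2·x = 531, Σx^2 = 77, Σx·x = 77, Σx = 9, Σ1 = 4.
And Σx^2·y = 10138, Σx·y = 1316, Σy = 189.
Inverting the 3×3 Gram matrix, [α, β, γ]ᵀ = [10039/5170, 17863/5170, 1084/517]ᵀ.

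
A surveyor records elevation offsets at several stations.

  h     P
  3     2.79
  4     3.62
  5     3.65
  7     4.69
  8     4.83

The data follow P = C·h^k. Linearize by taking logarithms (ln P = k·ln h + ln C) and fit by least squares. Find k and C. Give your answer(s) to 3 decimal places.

With ln Pᵢ as the transformed response and ln hᵢ as the regressor:
XᵀX = [[13.8297, 8.1197]; [8.1197, 5]], rhs = [11.2765, 6.7275]ᵀ  (here Σln h = 8.1197, Σ(ln h)² = 13.8297, Σln P = 6.7275, Σln h·ln P = 11.2765).
Slope k = (n·Σln h·ln P − Σln h·Σln P)/(n·Σ(ln h)² − (Σln h)²) = (5·11.2765 − 8.1197·6.7275)/3.2190 = 0.54586; ln C = (Σln P − k·Σln h)/n = 0.45906, so C = exp(0.45906) = 1.58259.

k = 0.546, C = 1.583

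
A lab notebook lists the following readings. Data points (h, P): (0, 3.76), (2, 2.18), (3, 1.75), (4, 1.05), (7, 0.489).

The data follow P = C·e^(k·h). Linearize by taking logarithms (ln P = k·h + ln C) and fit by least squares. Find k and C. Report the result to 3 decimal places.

k = -0.297, C = 3.859

Let Y = ln P. Fitting Y = k·h + ln C by least squares:
Σh = 16.0000, Σ(h)² = 78.0000, Σln P = 1.9968, Σh·ln P = -1.5751.
Normal system: [[78.0000, 16.0000]; [16.0000, 5]]·[k, ln C]ᵀ = [-1.5751, 1.9968]ᵀ.
Δ = 78.0000·5 − (16.0000)² = 134.0000; k = (-1.5751·5 − 16.0000·1.9968)/134.0000 = -0.29719, ln C = (78.0000·1.9968 − 16.0000·-1.5751)/134.0000 = 1.35036, so C = exp(1.35036) = 3.85882.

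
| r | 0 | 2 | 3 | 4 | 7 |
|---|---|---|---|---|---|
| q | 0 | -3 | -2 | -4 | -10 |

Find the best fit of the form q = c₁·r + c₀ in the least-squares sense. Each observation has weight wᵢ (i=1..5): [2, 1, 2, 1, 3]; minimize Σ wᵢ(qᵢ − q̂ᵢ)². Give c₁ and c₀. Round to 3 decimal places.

Forming XᵀWX = [[185, 33]; [33, 9]] and XᵀWq = [-244, -41]ᵀ gives XᵀWX·[c₁, c₀]ᵀ = XᵀWq.
Eliminating c₀: 9·(row 1) − 33·(row 2) gives 576·c₁ = 9·(-244) − 33·(-41) = -843, so c₁ = -281/192.
Then c₀ = ((-41) − 33·(-281/192))/9 = 467/576.

c₁ = -1.464, c₀ = 0.811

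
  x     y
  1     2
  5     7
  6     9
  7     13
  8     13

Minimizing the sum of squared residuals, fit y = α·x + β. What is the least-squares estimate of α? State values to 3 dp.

Sums needed: Σx·x = 175, Σx = 27, Σ1 = 5.
Right-hand side: Σx·y = 286, Σy = 44.
So MᵀM·[α, β]ᵀ = Mᵀy: [[175, 27]; [27, 5]]·[α, β]ᵀ = [286, 44]ᵀ.
det = 175·5 − 27² = 146.
α = (286·5 − 27·44)/146 = 121/73; β = (175·44 − 27·286)/146 = -11/73.

α = 1.658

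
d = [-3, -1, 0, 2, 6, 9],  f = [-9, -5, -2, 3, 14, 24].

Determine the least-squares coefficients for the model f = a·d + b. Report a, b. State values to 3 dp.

a = 2.760, b = -1.814

The normal equations are: 131·a + 13·b = 338;  13·a + 6·b = 25.
Δ = 131·6 − 13² = 617.
a = (338·6 − 13·25)/617 = 1703/617; b = (131·25 − 13·338)/617 = -1119/617.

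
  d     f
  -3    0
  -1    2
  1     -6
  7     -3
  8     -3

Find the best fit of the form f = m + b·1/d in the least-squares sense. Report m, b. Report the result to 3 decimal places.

Normal-equation sums: Σ1 = 5, Σ1/d = -11/168, Σ1/d·1/d = 60601/28224.
And Σf = -10, Σ1/d·f = -493/56.
So AᵀA·[m, b]ᵀ = Aᵀf: [[5, -11/168]; [-11/168, 60601/28224]]·[m, b]ᵀ = [-10, -493/56]ᵀ.
Eliminating b: (60601/28224)·(row 1) − (-11/168)·(row 2) gives (75721/7056)·m = (60601/28224)·(-10) − (-11/168)·(-493/56) = -88897/4032, so m = -622279/302884.
Then b = ((-493/56) − (-11/168)·(-622279/302884))/(60601/28224) = -315210/75721.

m = -2.055, b = -4.163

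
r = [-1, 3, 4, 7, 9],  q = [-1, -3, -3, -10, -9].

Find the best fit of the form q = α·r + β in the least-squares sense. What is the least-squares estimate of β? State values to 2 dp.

β = -0.99

Normal-equation sums: Σr·r = 156, Σr = 22, Σ1 = 5.
And Σr·q = -171, Σq = -26.
Normal equations: [[156, 22]; [22, 5]]·[α, β]ᵀ = [-171, -26]ᵀ.
det = 156·5 − 22² = 296.
α = ((-171)·5 − 22·(-26))/296 = -283/296; β = (156·(-26) − 22·(-171))/296 = -147/148.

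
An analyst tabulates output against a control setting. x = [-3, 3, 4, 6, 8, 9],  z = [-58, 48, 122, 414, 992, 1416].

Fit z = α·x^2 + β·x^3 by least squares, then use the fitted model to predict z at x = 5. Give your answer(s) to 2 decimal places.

Forming MᵀM = [[12371, 100617]; [100617, 845795]] and Mᵀz = [194950, 1640262]ᵀ gives MᵀM·[α, β]ᵀ = Mᵀz.
Determinant 12371·845795 − 100617² = 339549256.
α = (194950·845795 − 100617·1640262)/339549256 = -37626601/84887314; β = (12371·1640262 − 100617·194950)/339549256 = 169099263/84887314.
At x = 5: ẑ = (-37626601/84887314)·(25) + (169099263/84887314)·(125) = 10098371425/42443657.

ẑ = 237.92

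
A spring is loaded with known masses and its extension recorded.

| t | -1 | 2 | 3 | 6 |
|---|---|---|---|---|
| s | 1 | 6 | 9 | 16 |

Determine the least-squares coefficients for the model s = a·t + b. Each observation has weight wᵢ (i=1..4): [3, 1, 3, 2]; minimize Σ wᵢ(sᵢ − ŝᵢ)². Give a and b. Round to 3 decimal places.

a = 2.126, b = 2.830

Setting ∂/∂a … = 0 gives: 106·a + 20·b = 282;  20·a + 9·b = 68.
Determinant 106·9 − 20² = 554.
a = (282·9 − 20·68)/554 = 589/277; b = (106·68 − 20·282)/554 = 784/277.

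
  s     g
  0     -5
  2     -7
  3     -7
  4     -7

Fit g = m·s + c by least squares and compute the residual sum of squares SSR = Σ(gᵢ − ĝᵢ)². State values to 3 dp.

Forming AᵀA = [[29, 9]; [9, 4]] and Aᵀg = [-63, -26]ᵀ gives AᵀA·[m, c]ᵀ = Aᵀg.
Determinant 29·4 − 9² = 35.
m = ((-63)·4 − 9·(-26))/35 = -18/35; c = (29·(-26) − 9·(-63))/35 = -187/35.
Residuals: 12/35, -22/35, -4/35, 2/5; SSR = 24/35.

SSR = 0.686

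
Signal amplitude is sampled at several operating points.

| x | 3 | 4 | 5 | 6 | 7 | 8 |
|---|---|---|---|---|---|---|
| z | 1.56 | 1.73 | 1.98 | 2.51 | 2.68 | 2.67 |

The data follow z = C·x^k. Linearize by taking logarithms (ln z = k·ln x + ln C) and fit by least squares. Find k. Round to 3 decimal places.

k = 0.626

Let Y = ln z. Fitting Y = k·ln x + ln C by least squares:
XᵀX = [[17.0401, 9.9115]; [9.9115, 6]], rhs = [7.9572, 4.5641]ᵀ  (here Σln x = 9.9115, Σ(ln x)² = 17.0401, Σln z = 4.5641, Σln x·ln z = 7.9572).
Slope k = (n·Σln x·ln z − Σln x·Σln z)/(n·Σ(ln x)² − (Σln x)²) = (6·7.9572 − 9.9115·4.5641)/4.0036 = 0.62607; ln C = (Σln z − k·Σln x)/n = -0.27353.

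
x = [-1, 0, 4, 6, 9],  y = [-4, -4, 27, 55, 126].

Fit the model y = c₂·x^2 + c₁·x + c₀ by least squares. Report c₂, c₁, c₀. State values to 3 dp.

c₂ = 1.418, c₁ = 1.602, c₀ = -3.761

Sums needed: Σx^2·x^2 = 8114, Σx^2·x = 1008, Σx^2 = 134, Σx·x = 134, Σx = 18, Σ1 = 5.
And Σx^2·y = 12614, Σx·y = 1576, Σy = 200.
Normal equations: [[8114, 1008, 134]; [1008, 134, 18]; [134, 18, 5]]·[c₂, c₁, c₀]ᵀ = [12614, 1576, 200]ᵀ.
Row-reducing yields c₂ = 21693/15301, c₁ = 24506/15301, c₀ = -57554/15301.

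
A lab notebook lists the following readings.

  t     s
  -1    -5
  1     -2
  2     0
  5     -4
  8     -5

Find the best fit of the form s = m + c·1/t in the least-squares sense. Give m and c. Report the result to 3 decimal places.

Entries of MᵀM: Σ1 = 5, Σ1/t = 33/40, Σ1/t·1/t = 3689/1600.
For Mᵀs: Σs = -16, Σ1/t·s = 63/40.
So MᵀM·[m, c]ᵀ = Mᵀs: [[5, 33/40]; [33/40, 3689/1600]]·[m, c]ᵀ = [-16, 63/40]ᵀ.
Eliminating c: (3689/1600)·(row 1) − (33/40)·(row 2) gives (4339/400)·m = (3689/1600)·(-16) − (33/40)·(63/40) = -61103/1600, so m = -61103/17356.
Then c = ((63/40) − (33/40)·(-61103/17356))/(3689/1600) = 8430/4339.

m = -3.521, c = 1.943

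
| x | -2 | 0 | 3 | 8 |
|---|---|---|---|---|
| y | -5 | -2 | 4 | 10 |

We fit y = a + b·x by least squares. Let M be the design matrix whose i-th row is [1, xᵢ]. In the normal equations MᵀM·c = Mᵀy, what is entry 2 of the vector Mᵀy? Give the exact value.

Entry 2 ↔ basis x, so (Mᵀy)_{2} = Σᵢ (x)·yᵢ = (-2)·(-5) + (0)·(-2) + (3)·(4) + (8)·(10) = 102.

102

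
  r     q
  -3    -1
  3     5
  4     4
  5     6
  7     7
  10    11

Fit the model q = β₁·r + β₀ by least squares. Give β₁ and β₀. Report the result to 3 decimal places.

Sums needed: Σr·r = 208, Σr = 26, Σ1 = 6.
Right-hand side: Σr·q = 223, Σq = 32.
So MᵀM·[β₁, β₀]ᵀ = Mᵀq: [[208, 26]; [26, 6]]·[β₁, β₀]ᵀ = [223, 32]ᵀ.
Determinant 208·6 − 26² = 572.
β₁ = (223·6 − 26·32)/572 = 23/26; β₀ = (208·32 − 26·223)/572 = 3/2.

β₁ = 0.885, β₀ = 1.500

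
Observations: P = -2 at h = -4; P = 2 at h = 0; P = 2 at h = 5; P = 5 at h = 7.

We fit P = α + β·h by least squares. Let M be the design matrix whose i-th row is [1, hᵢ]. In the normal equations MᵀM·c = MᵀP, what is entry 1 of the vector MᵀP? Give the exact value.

Entry 1 ↔ basis 1, so (MᵀP)_{1} = Σᵢ Pᵢ = (1)·(-2) + (1)·(2) + (1)·(2) + (1)·(5) = 7.

7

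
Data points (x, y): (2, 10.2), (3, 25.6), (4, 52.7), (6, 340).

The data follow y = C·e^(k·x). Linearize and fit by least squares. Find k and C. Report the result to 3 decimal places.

k = 0.870, C = 1.783

Taking logs, ln y = k·x + ln C, so regress ln y on x.
AᵀA = [[65.0000, 15.0000]; [15.0000, 4]], rhs = [65.2047, 15.3585]ᵀ  (here Σx = 15.0000, Σ(x)² = 65.0000, Σln y = 15.3585, Σx·ln y = 65.2047).
Slope k = (n·Σx·ln y − Σx·Σln y)/(n·Σ(x)² − (Σx)²) = (4·65.2047 − 15.0000·15.3585)/35.0000 = 0.86973; ln C = (Σln y − k·Σx)/n = 0.57814, so C = exp(0.57814) = 1.78272.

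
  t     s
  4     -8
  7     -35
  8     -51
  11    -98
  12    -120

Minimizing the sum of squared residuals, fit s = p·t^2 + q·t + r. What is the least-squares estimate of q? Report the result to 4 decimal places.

From the data, Σt^2·t^2 = 42130, Σt^2·t = 3978, Σt^2 = 394, Σt·t = 394, Σt = 42, Σ1 = 5.
Right-hand side: Σt^2·s = -34245, Σt·s = -3203, Σs = -312.
Normal equations: [[42130, 3978, 394]; [3978, 394, 42]; [394, 42, 5]]·[p, q, r]ᵀ = [-34245, -3203, -312]ᵀ.
Solving the 3×3 system (Gaussian elimination) gives p = -11031/12316, q = 4921/12316, r = 14847/3079.

q = 0.3996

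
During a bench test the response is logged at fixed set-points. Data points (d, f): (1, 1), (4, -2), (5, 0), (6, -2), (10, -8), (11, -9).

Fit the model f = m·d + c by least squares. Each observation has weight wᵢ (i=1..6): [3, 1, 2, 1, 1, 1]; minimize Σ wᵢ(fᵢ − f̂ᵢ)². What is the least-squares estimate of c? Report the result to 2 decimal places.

With design matrix X, XᵀWX = [[326, 44]; [44, 9]] and XᵀWf = [-196, -18]ᵀ.
Eliminating c: 9·(row 1) − 44·(row 2) gives 998·m = 9·(-196) − 44·(-18) = -972, so m = -486/499.
Then c = ((-18) − 44·(-486/499))/9 = 1378/499.

c = 2.76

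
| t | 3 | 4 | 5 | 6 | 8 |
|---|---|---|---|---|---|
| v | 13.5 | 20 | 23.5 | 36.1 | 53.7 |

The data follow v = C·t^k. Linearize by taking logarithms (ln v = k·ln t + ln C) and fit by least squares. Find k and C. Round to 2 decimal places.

k = 1.41, C = 2.77

Taking logs, ln v = k·ln t + ln C, so regress ln v on ln t.
Sums: Σln t = 7.9655, Σ(ln t)² = 13.2535, Σln v = 16.3251, Σln t·ln v = 26.8024.
Normal system: [[13.2535, 7.9655]; [7.9655, 5]]·[k, ln C]ᵀ = [26.8024, 16.3251]ᵀ.
Slope k = (n·Σln t·ln v − Σln t·Σln v)/(n·Σ(ln t)² − (Σln t)²) = (5·26.8024 − 7.9655·16.3251)/2.8177 = 1.41008; ln C = (Σln v − k·Σln t)/n = 1.01861, so C = exp(1.01861) = 2.76935.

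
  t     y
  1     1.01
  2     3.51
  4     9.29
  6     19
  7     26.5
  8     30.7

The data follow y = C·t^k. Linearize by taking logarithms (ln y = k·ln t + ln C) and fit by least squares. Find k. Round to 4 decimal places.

k = 1.6332

With ln yᵢ as the transformed response and ln tᵢ as the regressor:
Σln t = 7.8966, Σ(ln t)² = 13.7233, Σln y = 13.1404, Σln t·ln y = 22.7336.
Equations: 13.7233·k + 7.8966·ln C = 22.7336;  7.8966·k + 6·ln C = 13.1404.
Slope k = (n·Σln t·ln y − Σln t·Σln y)/(n·Σ(ln t)² − (Σln t)²) = (6·22.7336 − 7.8966·13.1404)/19.9843 = 1.63319; ln C = (Σln y − k·Σln t)/n = 0.04063.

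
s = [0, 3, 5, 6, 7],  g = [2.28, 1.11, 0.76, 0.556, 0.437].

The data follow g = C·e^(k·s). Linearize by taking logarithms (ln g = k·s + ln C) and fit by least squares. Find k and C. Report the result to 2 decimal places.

Linearized form: ln g = k·s + ln C. From the 5 transformed points,
AᵀA = [[119.0000, 21.0000]; [21.0000, 5]], rhs = [-10.3758, -0.7607]ᵀ  (here Σs = 21.0000, Σ(s)² = 119.0000, Σln g = -0.7607, Σs·ln g = -10.3758).
Δ = 119.0000·5 − (21.0000)² = 154.0000; k = (-10.3758·5 − 21.0000·-0.7607)/154.0000 = -0.23314, ln C = (119.0000·-0.7607 − 21.0000·-10.3758)/154.0000 = 0.82706, so C = exp(0.82706) = 2.28658.

k = -0.23, C = 2.29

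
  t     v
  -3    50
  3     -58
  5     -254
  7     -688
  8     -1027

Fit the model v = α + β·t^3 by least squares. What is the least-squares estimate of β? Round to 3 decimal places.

Normal-equation sums: Σ1 = 5, Σt^3 = 980, Σt^3·t^3 = 396876.
Right-hand side: Σv = -1977, Σt^3·v = -796474.
So MᵀM·[α, β]ᵀ = Mᵀv: [[5, 980]; [980, 396876]]·[α, β]ᵀ = [-1977, -796474]ᵀ.
det = 5·396876 − 980² = 1023980.
α = ((-1977)·396876 − 980·(-796474))/1023980 = -1019833/255995; β = (5·(-796474) − 980·(-1977))/1023980 = -204491/102398.

β = -1.997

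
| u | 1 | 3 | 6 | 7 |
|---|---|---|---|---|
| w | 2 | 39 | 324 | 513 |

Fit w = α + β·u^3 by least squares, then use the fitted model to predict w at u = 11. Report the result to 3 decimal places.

ŵ = 1993.059

Compute the Gram sums: Σ1 = 4, Σu^3 = 587, Σu^3·u^3 = 165035.
Right-hand side: Σw = 878, Σu^3·w = 246998.
Eliminating β: 165035·(row 1) − 587·(row 2) gives 315571·α = 165035·878 − 587·246998 = -87096, so α = -4584/16609.
Then β = (246998 − 587·(-4584/16609))/165035 = 24874/16609.
At u = 11: ŵ = (-4584/16609)·(1) + (24874/16609)·(1331) = 33102710/16609.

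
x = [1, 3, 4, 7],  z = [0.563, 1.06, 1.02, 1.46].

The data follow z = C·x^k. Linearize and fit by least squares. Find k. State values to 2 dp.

Let Y = ln z. Fitting Y = k·ln x + ln C by least squares:
AᵀA = [[6.9153, 4.4308]; [4.4308, 4]], rhs = [0.8279, -0.1180]ᵀ  (here Σln x = 4.4308, Σ(ln x)² = 6.9153, Σln z = -0.1180, Σln x·ln z = 0.8279).
Solving (det = 8.0292): k = 0.47753, ln C = -0.55845.

k = 0.48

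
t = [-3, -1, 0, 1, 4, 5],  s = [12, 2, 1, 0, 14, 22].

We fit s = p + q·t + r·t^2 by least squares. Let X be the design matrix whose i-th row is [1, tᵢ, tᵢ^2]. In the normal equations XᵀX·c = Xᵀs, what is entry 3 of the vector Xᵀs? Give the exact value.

884

Entry 3 ↔ basis t^2, so (Xᵀs)_{3} = Σᵢ (t^2)·sᵢ = (9)·(12) + (1)·(2) + (0)·(1) + (1)·(0) + (16)·(14) + (25)·(22) = 884.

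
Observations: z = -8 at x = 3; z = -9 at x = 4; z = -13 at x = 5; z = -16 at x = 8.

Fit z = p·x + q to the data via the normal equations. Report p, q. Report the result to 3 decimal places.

With design matrix M, MᵀM = [[114, 20]; [20, 4]] and Mᵀz = [-253, -46]ᵀ.
Δ = 114·4 − 20² = 56.
p = ((-253)·4 − 20·(-46))/56 = -23/14; q = (114·(-46) − 20·(-253))/56 = -23/7.

p = -1.643, q = -3.286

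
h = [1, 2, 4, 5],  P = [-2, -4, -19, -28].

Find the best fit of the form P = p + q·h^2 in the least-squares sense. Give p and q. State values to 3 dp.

Entries of AᵀA: Σ1 = 4, Σh^2 = 46, Σh^2·h^2 = 898.
Moment sums: ΣP = -53, Σh^2·P = -1022.
Normal equations: [[4, 46]; [46, 898]]·[p, q]ᵀ = [-53, -1022]ᵀ.
Eliminating q: 898·(row 1) − 46·(row 2) gives 1476·p = 898·(-53) − 46·(-1022) = -582, so p = -97/246.
Then q = ((-1022) − 46·(-97/246))/898 = -275/246.

p = -0.394, q = -1.118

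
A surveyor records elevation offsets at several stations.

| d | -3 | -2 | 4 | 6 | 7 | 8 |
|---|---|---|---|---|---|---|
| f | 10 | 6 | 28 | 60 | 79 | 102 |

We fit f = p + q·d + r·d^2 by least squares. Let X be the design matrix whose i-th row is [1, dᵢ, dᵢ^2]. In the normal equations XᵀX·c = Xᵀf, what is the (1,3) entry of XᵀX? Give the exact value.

178

Row 1 ↔ basis 1, column 3 ↔ basis d^2, so (XᵀX)_{1,3} = Σᵢ d^2 = (1)·(9) + (1)·(4) + (1)·(16) + (1)·(36) + (1)·(49) + (1)·(64) = 178.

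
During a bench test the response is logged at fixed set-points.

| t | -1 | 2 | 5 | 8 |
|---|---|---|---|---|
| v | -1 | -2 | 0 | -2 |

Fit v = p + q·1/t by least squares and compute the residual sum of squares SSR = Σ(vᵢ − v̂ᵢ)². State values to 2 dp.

SSR = 2.58

Entries of AᵀA: Σ1 = 4, Σ1/t = -7/40, Σ1/t·1/t = 2089/1600.
Right-hand side: Σv = -5, Σ1/t·v = -1/4.
Normal equations: [[4, -7/40]; [-7/40, 2089/1600]]·[p, q]ᵀ = [-5, -1/4]ᵀ.
det = 4·(2089/1600) − (-7/40)² = 8307/1600.
p = ((-5)·(2089/1600) − (-7/40)·(-1/4))/(8307/1600) = -3505/2769; q = (4·(-1/4) − (-7/40)·(-5))/(8307/1600) = -1000/2769.
Residuals: -88/923, -511/923, 95/71, -636/923; SSR = 2382/923.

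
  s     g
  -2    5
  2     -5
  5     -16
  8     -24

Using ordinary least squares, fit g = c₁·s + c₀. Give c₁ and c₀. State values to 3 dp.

c₁ = -2.959, c₀ = -0.384

Entries of XᵀX: Σs·s = 97, Σs = 13, Σ1 = 4.
Right-hand side: Σs·g = -292, Σg = -40.
XᵀX·[c₁, c₀]ᵀ = Xᵀg becomes [[97, 13]; [13, 4]]·[c₁, c₀]ᵀ = [-292, -40]ᵀ.
Δ = 97·4 − 13² = 219.
c₁ = ((-292)·4 − 13·(-40))/219 = -216/73; c₀ = (97·(-40) − 13·(-292))/219 = -28/73.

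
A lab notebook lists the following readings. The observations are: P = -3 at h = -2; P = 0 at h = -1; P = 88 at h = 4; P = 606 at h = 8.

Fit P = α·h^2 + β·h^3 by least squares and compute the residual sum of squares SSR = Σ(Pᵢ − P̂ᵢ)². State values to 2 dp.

Normal-equation sums: Σh^2·h^2 = 4369, Σh^2·h^3 = 33759, Σh^3·h^3 = 266305.
Moment sums: Σh^2·P = 40180, Σh^3·P = 315928.
AᵀA·[α, β]ᵀ = AᵀP becomes [[4369, 33759]; [33759, 266305]]·[α, β]ᵀ = [40180, 315928]ᵀ.
Δ = 4369·266305 − 33759² = 23816464.
α = (40180·266305 − 33759·315928)/23816464 = 8680387/5954116; β = (4369·315928 − 33759·40180)/23816464 = 5963203/5954116.
Residuals: -174224/212647, -679296/1488529, 857756/1488529, -127602/1488529; SSR = 1814420/1488529.

SSR = 1.22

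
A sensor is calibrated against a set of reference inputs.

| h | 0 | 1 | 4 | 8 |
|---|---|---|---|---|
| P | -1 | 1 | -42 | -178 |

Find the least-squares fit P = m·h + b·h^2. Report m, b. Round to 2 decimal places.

Forming AᵀA = [[81, 577]; [577, 4353]] and AᵀP = [-1591, -12063]ᵀ gives AᵀA·[m, b]ᵀ = AᵀP.
Eliminating b: 4353·(row 1) − 577·(row 2) gives 19664·m = 4353·(-1591) − 577·(-12063) = 34728, so m = 4341/2458.
Then b = ((-12063) − 577·(4341/2458))/4353 = -7387/2458.

m = 1.77, b = -3.01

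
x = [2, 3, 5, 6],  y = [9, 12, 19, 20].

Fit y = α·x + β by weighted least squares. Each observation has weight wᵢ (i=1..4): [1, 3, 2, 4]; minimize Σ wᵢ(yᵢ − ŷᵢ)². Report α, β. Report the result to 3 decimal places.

AᵀWA·[α, β]ᵀ = AᵀWy reads: 225·α + 45·β = 796;  45·α + 10·β = 163.
Δ = 225·10 − 45² = 225.
α = (796·10 − 45·163)/225 = 25/9; β = (225·163 − 45·796)/225 = 19/5.

α = 2.778, β = 3.800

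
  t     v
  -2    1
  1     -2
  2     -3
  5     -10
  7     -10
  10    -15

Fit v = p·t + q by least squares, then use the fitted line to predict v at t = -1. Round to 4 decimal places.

With design matrix A, AᵀA = [[183, 23]; [23, 6]] and Aᵀv = [-280, -39]ᵀ.
Eliminating q: 6·(row 1) − 23·(row 2) gives 569·p = 6·(-280) − 23·(-39) = -783, so p = -783/569.
Then q = ((-39) − 23·(-783/569))/6 = -697/569.
At t = -1: v̂ = (-783/569)·(-1) + (-697/569)·(1) = 86/569.

v̂ = 0.1511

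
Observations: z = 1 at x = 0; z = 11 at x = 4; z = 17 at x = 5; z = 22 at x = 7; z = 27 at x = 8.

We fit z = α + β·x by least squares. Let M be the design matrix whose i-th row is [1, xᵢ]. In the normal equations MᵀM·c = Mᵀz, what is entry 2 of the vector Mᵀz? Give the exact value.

Entry 2 ↔ basis x, so (Mᵀz)_{2} = Σᵢ (x)·zᵢ = (0)·(1) + (4)·(11) + (5)·(17) + (7)·(22) + (8)·(27) = 499.

499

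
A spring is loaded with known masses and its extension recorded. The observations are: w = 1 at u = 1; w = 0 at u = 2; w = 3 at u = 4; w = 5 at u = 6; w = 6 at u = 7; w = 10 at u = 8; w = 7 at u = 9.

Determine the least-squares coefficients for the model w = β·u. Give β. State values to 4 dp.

β = 0.9084

Sums needed: Σu·u = 251.
Right-hand side: Σu·w = 228.
Hence β = 228 / 251 ≈ 0.908367.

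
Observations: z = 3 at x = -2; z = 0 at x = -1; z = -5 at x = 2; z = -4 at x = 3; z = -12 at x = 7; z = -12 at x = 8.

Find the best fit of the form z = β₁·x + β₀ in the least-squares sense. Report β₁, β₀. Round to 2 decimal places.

β₁ = -1.48, β₀ = -0.79

MᵀM·[β₁, β₀]ᵀ = Mᵀz reads: 131·β₁ + 17·β₀ = -208;  17·β₁ + 6·β₀ = -30.
(Σx·x = 131, Σx = 17, Σ1 = 6, Σx·z = -208, Σz = -30.)
Δ = 131·6 − 17² = 497.
β₁ = ((-208)·6 − 17·(-30))/497 = -738/497; β₀ = (131·(-30) − 17·(-208))/497 = -394/497.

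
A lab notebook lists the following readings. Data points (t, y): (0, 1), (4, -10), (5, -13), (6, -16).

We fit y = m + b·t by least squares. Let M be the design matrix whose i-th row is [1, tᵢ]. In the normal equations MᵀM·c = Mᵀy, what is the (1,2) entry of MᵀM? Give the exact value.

15

Row 1 ↔ basis 1, column 2 ↔ basis t, so (MᵀM)_{1,2} = Σᵢ t = (1)·(0) + (1)·(4) + (1)·(5) + (1)·(6) = 15.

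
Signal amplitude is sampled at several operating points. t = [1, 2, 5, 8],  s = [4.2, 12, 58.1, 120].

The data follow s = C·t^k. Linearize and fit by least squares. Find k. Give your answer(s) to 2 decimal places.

Taking logs, ln s = k·ln t + ln C, so regress ln s on ln t.
Over the data: Σln t = 4.3820, Σ(ln t)² = 7.3948, Σln s = 12.7696, Σln t·ln s = 18.2155.
Normal system: [[7.3948, 4.3820]; [4.3820, 4]]·[k, ln C]ᵀ = [18.2155, 12.7696]ᵀ.
Δ = 7.3948·4 − (4.3820)² = 10.3771; k = (18.2155·4 − 4.3820·12.7696)/10.3771 = 1.62908, ln C = (7.3948·12.7696 − 4.3820·18.2155)/10.3771 = 1.40775.

k = 1.63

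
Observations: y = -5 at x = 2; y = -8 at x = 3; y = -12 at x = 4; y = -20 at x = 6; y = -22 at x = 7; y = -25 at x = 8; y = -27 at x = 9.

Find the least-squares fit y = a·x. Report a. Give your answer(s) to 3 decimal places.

Setting ∂/∂a … = 0 gives: 259·a = -799.
(Σx·x = 259, Σx·y = -799.)
a = (-799)/259 = -3.08494.

a = -3.085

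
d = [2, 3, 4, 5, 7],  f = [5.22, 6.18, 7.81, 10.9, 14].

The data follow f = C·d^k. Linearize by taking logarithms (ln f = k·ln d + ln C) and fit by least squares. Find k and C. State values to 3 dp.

With ln fᵢ as the transformed response and ln dᵢ as the regressor:
Over the data: Σln d = 6.7334, Σ(ln d)² = 9.9861, Σln f = 10.5570, Σln d·ln f = 14.9757.
Normal system: [[9.9861, 6.7334]; [6.7334, 5]]·[k, ln C]ᵀ = [14.9757, 10.5570]ᵀ.
Solving (det = 4.5917): k = 0.82619, ln C = 0.99879, so C = exp(0.99879) = 2.71500.

k = 0.826, C = 2.715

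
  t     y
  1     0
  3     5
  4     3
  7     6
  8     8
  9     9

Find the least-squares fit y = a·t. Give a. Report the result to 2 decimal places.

Setting ∂/∂a … = 0 gives: 220·a = 214.
(Σt·t = 220, Σt·y = 214.)
a = 214/220 = 0.972727.

a = 0.97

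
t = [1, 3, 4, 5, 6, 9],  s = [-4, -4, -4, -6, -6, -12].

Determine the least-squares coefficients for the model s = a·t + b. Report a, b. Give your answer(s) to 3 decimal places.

Entries of XᵀX: Σt·t = 168, Σt = 28, Σ1 = 6.
And Σt·s = -206, Σs = -36.
So XᵀX·[a, b]ᵀ = Xᵀs: [[168, 28]; [28, 6]]·[a, b]ᵀ = [-206, -36]ᵀ.
Eliminating b: 6·(row 1) − 28·(row 2) gives 224·a = 6·(-206) − 28·(-36) = -228, so a = -57/56.
Then b = ((-36) − 28·(-57/56))/6 = -5/4.

a = -1.018, b = -1.250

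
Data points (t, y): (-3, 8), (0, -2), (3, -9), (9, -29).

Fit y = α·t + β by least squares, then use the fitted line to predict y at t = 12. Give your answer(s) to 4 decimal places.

ŷ = -37.7143

The normal equations are: 99·α + 9·β = -312;  9·α + 4·β = -32.
(Σt·t = 99, Σt = 9, Σ1 = 4, Σt·y = -312, Σy = -32.)
Eliminating β: 4·(row 1) − 9·(row 2) gives 315·α = 4·(-312) − 9·(-32) = -960, so α = -64/21.
Then β = ((-32) − 9·(-64/21))/4 = -8/7.
At t = 12: ŷ = (-64/21)·(12) + (-8/7)·(1) = -264/7.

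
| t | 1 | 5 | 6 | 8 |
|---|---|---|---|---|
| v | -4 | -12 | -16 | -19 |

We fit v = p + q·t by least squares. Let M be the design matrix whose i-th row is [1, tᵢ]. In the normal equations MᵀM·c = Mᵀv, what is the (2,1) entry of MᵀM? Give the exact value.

20

Row 2 ↔ basis t, column 1 ↔ basis 1, so (MᵀM)_{2,1} = Σᵢ t = (1)·(1) + (5)·(1) + (6)·(1) + (8)·(1) = 20.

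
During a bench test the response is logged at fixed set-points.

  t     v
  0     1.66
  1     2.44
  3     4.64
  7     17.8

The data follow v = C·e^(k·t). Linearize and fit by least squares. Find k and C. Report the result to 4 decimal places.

k = 0.3362, C = 1.6966

Taking logs, ln v = k·t + ln C, so regress ln v on t.
Σt = 11.0000, Σ(t)² = 59.0000, Σln v = 5.8127, Σt·ln v = 25.6505.
Equations: 59.0000·k + 11.0000·ln C = 25.6505;  11.0000·k + 4·ln C = 5.8127.
Δ = 59.0000·4 − (11.0000)² = 115.0000; k = (25.6505·4 − 11.0000·5.8127)/115.0000 = 0.33619, ln C = (59.0000·5.8127 − 11.0000·25.6505)/115.0000 = 0.52865, so C = exp(0.52865) = 1.69665.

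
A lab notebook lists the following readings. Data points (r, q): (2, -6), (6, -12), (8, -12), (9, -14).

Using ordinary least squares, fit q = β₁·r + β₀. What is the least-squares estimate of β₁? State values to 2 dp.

Normal-equation sums: Σr·r = 185, Σr = 25, Σ1 = 4.
And Σr·q = -306, Σq = -44.
AᵀA·[β₁, β₀]ᵀ = Aᵀq becomes [[185, 25]; [25, 4]]·[β₁, β₀]ᵀ = [-306, -44]ᵀ.
Determinant 185·4 − 25² = 115.
β₁ = ((-306)·4 − 25·(-44))/115 = -124/115; β₀ = (185·(-44) − 25·(-306))/115 = -98/23.

β₁ = -1.08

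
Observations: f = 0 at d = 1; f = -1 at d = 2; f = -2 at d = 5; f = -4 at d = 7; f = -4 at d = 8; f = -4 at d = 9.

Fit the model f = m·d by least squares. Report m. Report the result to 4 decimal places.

Compute the Gram sums: Σd·d = 224.
For Mᵀf: Σd·f = -108.
Hence m = -108 / 224 ≈ -0.482143.

m = -0.4821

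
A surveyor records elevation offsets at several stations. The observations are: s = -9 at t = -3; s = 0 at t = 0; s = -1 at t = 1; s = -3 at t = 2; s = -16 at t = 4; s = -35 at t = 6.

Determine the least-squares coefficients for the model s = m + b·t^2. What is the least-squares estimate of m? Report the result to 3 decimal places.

m = 0.119

The normal system XᵀX·[m, b]ᵀ = Xᵀs is [[6, 66]; [66, 1650]]·[m, b]ᵀ = [-64, -1610]ᵀ.
Determinant 6·1650 − 66² = 5544.
m = ((-64)·1650 − 66·(-1610))/5544 = 5/42; b = (6·(-1610) − 66·(-64))/5544 = -151/154.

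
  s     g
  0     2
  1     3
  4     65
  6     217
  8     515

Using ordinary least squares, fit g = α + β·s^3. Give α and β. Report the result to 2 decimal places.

α = 1.47, β = 1.00

Setting ∂/∂α … = 0 gives: 5·α + 793·β = 802;  793·α + 312897·β = 314715.
Eliminating β: 312897·(row 1) − 793·(row 2) gives 935636·α = 312897·802 − 793·314715 = 1374399, so α = 105723/71972.
Then β = (314715 − 793·(105723/71972))/312897 = 937589/935636.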